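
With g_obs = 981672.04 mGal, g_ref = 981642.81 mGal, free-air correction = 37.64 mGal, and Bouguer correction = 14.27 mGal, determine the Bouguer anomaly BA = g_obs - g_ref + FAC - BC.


BA = g_obs - g_ref + FAC - BC
= 981672.04 - 981642.81 + 37.64 - 14.27
= 52.6 mGal

52.6


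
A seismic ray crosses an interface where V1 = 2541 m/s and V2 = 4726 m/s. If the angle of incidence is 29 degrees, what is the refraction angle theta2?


sin(theta1) = sin(29 deg) = 0.48481
sin(theta2) = V2/V1 * sin(theta1) = 4726/2541 * 0.48481 = 0.901696
theta2 = arcsin(0.901696) = 64.3819 degrees

64.3819


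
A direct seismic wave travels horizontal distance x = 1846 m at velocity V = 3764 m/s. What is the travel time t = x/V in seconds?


t = x / V
= 1846 / 3764
= 0.4904 s

0.4904


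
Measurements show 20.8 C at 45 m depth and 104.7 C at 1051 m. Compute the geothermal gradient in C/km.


dT = 104.7 - 20.8 = 83.9 C
dz = 1051 - 45 = 1006 m
gradient = dT/dz * 1000 = 83.9/1006 * 1000 = 83.3996 C/km

83.3996


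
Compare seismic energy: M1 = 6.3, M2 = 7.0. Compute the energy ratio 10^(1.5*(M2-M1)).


M2 - M1 = 7.0 - 6.3 = 0.7
1.5 * 0.7 = 1.05
ratio = 10^1.05 = 11.22

11.22


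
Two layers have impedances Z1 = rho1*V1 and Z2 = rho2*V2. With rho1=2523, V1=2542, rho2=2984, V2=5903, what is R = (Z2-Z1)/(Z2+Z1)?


Z1 = 2523 * 2542 = 6413466
Z2 = 2984 * 5903 = 17614552
R = (17614552 - 6413466) / (17614552 + 6413466) = 11201086 / 24028018 = 0.4662

0.4662


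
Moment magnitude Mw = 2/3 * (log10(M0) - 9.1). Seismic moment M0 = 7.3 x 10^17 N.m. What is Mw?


log10(M0) = log10(7.3 x 10^17) = 17.8633
Mw = 2/3 * (17.8633 - 9.1)
= 2/3 * 8.7633
= 5.84

5.84


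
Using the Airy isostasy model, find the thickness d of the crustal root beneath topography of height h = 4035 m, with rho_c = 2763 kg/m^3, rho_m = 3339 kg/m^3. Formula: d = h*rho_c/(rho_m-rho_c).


rho_m - rho_c = 3339 - 2763 = 576
d = 4035 * 2763 / 576
= 11148705 / 576
= 19355.39 m

19355.39


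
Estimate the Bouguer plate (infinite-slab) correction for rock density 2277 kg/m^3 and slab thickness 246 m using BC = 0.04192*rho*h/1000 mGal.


BC = 0.04192 * rho * h / 1000
= 0.04192 * 2277 * 246 / 1000
= 23.4812 mGal

23.4812


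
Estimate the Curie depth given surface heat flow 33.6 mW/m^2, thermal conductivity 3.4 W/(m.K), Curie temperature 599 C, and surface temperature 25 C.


T_Curie - T_surf = 599 - 25 = 574 C
Convert q to W/m^2: 33.6 mW/m^2 = 0.0336 W/m^2
d = 574 * 3.4 / 0.0336 = 58083.33 m

58083.33


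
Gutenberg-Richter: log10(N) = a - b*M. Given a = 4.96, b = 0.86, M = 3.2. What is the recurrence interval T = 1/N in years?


log10(N) = 4.96 - 0.86*3.2 = 2.208
N = 10^2.208 = 161.435856
T = 1/N = 1/161.435856 = 0.0062 years

0.0062


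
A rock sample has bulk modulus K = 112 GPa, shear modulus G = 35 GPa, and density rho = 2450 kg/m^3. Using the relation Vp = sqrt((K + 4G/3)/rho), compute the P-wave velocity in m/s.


First compute the effective modulus:
K + 4G/3 = 112e9 + 4*35e9/3 = 158666666666.67 Pa
Then divide by density:
158666666666.67 / 2450 = 64761904.7619 Pa/(kg/m^3)
Take the square root:
Vp = sqrt(64761904.7619) = 8047.48 m/s

8047.48


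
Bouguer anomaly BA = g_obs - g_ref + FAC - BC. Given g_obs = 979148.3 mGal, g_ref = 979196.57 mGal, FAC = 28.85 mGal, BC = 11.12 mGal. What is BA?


BA = g_obs - g_ref + FAC - BC
= 979148.3 - 979196.57 + 28.85 - 11.12
= -30.54 mGal

-30.54


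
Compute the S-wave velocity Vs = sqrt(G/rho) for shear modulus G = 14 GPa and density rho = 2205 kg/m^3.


Convert G to Pa: G = 14e9 Pa
Compute G/rho = 14e9 / 2205 = 6349206.3492
Vs = sqrt(6349206.3492) = 2519.76 m/s

2519.76


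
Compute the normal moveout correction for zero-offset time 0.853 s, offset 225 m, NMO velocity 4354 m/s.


x/Vnmo = 225/4354 = 0.051677
(x/Vnmo)^2 = 0.00267
t0^2 = 0.727609
sqrt(0.727609 + 0.00267) = 0.854564
dt = 0.854564 - 0.853 = 0.001564

0.001564


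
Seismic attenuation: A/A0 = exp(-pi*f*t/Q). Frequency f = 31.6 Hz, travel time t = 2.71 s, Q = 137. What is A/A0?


pi*f*t/Q = pi*31.6*2.71/137 = 1.963748
A/A0 = exp(-1.963748) = 0.140332

0.140332


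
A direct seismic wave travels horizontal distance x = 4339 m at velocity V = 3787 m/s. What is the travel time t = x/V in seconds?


t = x / V
= 4339 / 3787
= 1.1458 s

1.1458


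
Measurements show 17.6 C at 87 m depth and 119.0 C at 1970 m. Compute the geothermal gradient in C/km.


dT = 119.0 - 17.6 = 101.4 C
dz = 1970 - 87 = 1883 m
gradient = dT/dz * 1000 = 101.4/1883 * 1000 = 53.8502 C/km

53.8502


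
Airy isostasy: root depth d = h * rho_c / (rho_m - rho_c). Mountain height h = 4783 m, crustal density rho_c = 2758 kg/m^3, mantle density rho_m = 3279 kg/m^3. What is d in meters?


rho_m - rho_c = 3279 - 2758 = 521
d = 4783 * 2758 / 521
= 13191514 / 521
= 25319.6 m

25319.6


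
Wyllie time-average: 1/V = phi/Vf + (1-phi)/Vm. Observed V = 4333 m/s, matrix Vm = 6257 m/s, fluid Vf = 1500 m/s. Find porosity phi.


1/V - 1/Vm = 1/4333 - 1/6257 = 7.097e-05
1/Vf - 1/Vm = 1/1500 - 1/6257 = 0.00050685
phi = 7.097e-05 / 0.00050685 = 0.14

0.14


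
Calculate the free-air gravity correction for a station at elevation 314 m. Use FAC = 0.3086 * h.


FAC = 0.3086 * h
= 0.3086 * 314
= 96.9004 mGal

96.9004


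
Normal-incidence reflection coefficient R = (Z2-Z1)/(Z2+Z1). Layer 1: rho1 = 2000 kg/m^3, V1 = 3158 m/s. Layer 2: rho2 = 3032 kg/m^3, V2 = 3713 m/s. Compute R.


Z1 = 2000 * 3158 = 6316000
Z2 = 3032 * 3713 = 11257816
R = (11257816 - 6316000) / (11257816 + 6316000) = 4941816 / 17573816 = 0.2812

0.2812


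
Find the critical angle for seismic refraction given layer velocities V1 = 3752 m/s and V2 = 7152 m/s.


V1/V2 = 3752/7152 = 0.524609
theta_c = arcsin(0.524609) = 31.6419 degrees

31.6419


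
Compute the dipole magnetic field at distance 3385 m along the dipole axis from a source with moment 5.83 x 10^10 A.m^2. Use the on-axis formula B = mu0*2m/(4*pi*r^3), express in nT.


m = 5.83 x 10^10 = 58300000000 A.m^2
2m = 116600000000 A.m^2
r^3 = 3385^3 = 38786091625
B = (4pi*10^-7) * 116600000000 / (4*pi * 38786091625) * 1e9
= 146523.881363 / 487400402042.24 * 1e9
= 300.6232 nT

300.6232


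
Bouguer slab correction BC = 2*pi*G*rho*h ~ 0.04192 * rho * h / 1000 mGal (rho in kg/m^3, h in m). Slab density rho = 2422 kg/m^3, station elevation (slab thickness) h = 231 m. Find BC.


BC = 0.04192 * rho * h / 1000
= 0.04192 * 2422 * 231 / 1000
= 23.4535 mGal

23.4535


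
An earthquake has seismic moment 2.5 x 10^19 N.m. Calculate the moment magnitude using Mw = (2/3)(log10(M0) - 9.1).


log10(M0) = log10(2.5 x 10^19) = 19.3979
Mw = 2/3 * (19.3979 - 9.1)
= 2/3 * 10.2979
= 6.87

6.87


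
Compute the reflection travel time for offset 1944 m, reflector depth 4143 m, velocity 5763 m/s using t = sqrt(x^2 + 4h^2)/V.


x^2 + 4h^2 = 1944^2 + 4*4143^2 = 3779136 + 68657796 = 72436932
sqrt(72436932) = 8510.9889
t = 8510.9889 / 5763 = 1.4768 s

1.4768


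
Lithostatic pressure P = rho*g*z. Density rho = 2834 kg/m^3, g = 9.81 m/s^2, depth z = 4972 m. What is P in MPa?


P = rho * g * z / 1e6
= 2834 * 9.81 * 4972 / 1e6
= 138229256.88 / 1e6
= 138.2293 MPa

138.2293


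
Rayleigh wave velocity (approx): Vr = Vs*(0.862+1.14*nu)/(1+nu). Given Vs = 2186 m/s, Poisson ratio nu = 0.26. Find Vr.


Numerator factor = 0.862 + 1.14*0.26 = 1.1584
Denominator = 1 + 0.26 = 1.26
Vr = 2186 * 1.1584 / 1.26 = 2009.73 m/s

2009.73


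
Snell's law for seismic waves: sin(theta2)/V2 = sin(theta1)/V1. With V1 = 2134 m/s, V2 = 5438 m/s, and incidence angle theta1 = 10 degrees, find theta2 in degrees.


sin(theta1) = sin(10 deg) = 0.173648
sin(theta2) = V2/V1 * sin(theta1) = 5438/2134 * 0.173648 = 0.442502
theta2 = arcsin(0.442502) = 26.2636 degrees

26.2636


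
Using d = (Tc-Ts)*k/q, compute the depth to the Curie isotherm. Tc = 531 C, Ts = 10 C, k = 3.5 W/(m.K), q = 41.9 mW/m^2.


T_Curie - T_surf = 531 - 10 = 521 C
Convert q to W/m^2: 41.9 mW/m^2 = 0.0419 W/m^2
d = 521 * 3.5 / 0.0419 = 43520.29 m

43520.29


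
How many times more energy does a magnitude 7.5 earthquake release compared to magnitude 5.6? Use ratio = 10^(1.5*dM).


M2 - M1 = 7.5 - 5.6 = 1.9
1.5 * 1.9 = 2.85
ratio = 10^2.85 = 707.95

707.95


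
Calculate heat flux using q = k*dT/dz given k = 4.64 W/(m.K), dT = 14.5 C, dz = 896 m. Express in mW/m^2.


q = k * dT / dz * 1000
= 4.64 * 14.5 / 896 * 1000
= 0.075089 * 1000
= 75.0893 mW/m^2

75.0893


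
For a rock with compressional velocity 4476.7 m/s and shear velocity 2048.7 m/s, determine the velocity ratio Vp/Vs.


Vp/Vs = 4476.7 / 2048.7
= 2.1851

2.1851


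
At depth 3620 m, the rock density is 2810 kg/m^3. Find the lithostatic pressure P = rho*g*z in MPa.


P = rho * g * z / 1e6
= 2810 * 9.81 * 3620 / 1e6
= 99789282.0 / 1e6
= 99.7893 MPa

99.7893


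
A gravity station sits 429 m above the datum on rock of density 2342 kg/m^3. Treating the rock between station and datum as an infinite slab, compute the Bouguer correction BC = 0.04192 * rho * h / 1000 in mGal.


BC = 0.04192 * rho * h / 1000
= 0.04192 * 2342 * 429 / 1000
= 42.1178 mGal

42.1178


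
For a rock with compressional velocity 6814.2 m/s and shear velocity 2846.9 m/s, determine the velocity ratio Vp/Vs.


Vp/Vs = 6814.2 / 2846.9
= 2.3936

2.3936


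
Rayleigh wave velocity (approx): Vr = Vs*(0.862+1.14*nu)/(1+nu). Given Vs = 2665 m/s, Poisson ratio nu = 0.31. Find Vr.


Numerator factor = 0.862 + 1.14*0.31 = 1.2154
Denominator = 1 + 0.31 = 1.31
Vr = 2665 * 1.2154 / 1.31 = 2472.55 m/s

2472.55


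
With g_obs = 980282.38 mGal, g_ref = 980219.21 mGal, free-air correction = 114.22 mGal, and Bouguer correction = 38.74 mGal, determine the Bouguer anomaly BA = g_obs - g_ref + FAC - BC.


BA = g_obs - g_ref + FAC - BC
= 980282.38 - 980219.21 + 114.22 - 38.74
= 138.65 mGal

138.65


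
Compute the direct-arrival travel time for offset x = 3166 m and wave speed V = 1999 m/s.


t = x / V
= 3166 / 1999
= 1.5838 s

1.5838


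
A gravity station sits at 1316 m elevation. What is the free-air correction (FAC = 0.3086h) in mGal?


FAC = 0.3086 * h
= 0.3086 * 1316
= 406.1176 mGal

406.1176


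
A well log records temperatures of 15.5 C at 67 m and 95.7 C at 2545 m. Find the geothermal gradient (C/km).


dT = 95.7 - 15.5 = 80.2 C
dz = 2545 - 67 = 2478 m
gradient = dT/dz * 1000 = 80.2/2478 * 1000 = 32.3648 C/km

32.3648


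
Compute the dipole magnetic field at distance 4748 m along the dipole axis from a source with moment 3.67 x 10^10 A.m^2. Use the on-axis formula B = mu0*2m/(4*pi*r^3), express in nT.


m = 3.67 x 10^10 = 36700000000 A.m^2
2m = 73400000000 A.m^2
r^3 = 4748^3 = 107036556992
B = (4pi*10^-7) * 73400000000 / (4*pi * 107036556992) * 1e9
= 92237.160309 / 1345061044446.45 * 1e9
= 68.5747 nT

68.5747


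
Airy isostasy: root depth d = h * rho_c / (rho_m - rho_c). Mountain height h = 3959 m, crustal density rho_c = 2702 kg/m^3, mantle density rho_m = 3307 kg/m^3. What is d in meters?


rho_m - rho_c = 3307 - 2702 = 605
d = 3959 * 2702 / 605
= 10697218 / 605
= 17681.35 m

17681.35


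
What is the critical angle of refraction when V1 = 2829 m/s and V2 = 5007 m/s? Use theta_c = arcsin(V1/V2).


V1/V2 = 2829/5007 = 0.565009
theta_c = arcsin(0.565009) = 34.4029 degrees

34.4029


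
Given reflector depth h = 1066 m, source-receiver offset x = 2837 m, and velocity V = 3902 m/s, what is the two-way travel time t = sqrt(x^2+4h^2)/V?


x^2 + 4h^2 = 2837^2 + 4*1066^2 = 8048569 + 4545424 = 12593993
sqrt(12593993) = 3548.8016
t = 3548.8016 / 3902 = 0.9095 s

0.9095


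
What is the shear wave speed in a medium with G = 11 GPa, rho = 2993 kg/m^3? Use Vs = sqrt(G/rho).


Convert G to Pa: G = 11e9 Pa
Compute G/rho = 11e9 / 2993 = 3675242.2319
Vs = sqrt(3675242.2319) = 1917.09 m/s

1917.09


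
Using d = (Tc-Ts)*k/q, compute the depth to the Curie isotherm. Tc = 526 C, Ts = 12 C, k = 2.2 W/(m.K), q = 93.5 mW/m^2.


T_Curie - T_surf = 526 - 12 = 514 C
Convert q to W/m^2: 93.5 mW/m^2 = 0.0935 W/m^2
d = 514 * 2.2 / 0.0935 = 12094.12 m

12094.12


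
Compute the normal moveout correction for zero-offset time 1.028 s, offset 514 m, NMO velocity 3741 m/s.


x/Vnmo = 514/3741 = 0.137396
(x/Vnmo)^2 = 0.018878
t0^2 = 1.056784
sqrt(1.056784 + 0.018878) = 1.037141
dt = 1.037141 - 1.028 = 0.009141

0.009141


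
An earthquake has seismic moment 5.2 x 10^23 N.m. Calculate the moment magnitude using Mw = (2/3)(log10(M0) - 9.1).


log10(M0) = log10(5.2 x 10^23) = 23.716
Mw = 2/3 * (23.716 - 9.1)
= 2/3 * 14.616
= 9.74

9.74


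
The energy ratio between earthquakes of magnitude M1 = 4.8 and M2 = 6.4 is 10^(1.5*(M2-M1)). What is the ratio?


M2 - M1 = 6.4 - 4.8 = 1.6
1.5 * 1.6 = 2.4
ratio = 10^2.4 = 251.19

251.19


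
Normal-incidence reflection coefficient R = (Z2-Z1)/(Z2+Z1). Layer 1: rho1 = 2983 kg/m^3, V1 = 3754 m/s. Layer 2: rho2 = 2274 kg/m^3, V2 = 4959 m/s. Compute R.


Z1 = 2983 * 3754 = 11198182
Z2 = 2274 * 4959 = 11276766
R = (11276766 - 11198182) / (11276766 + 11198182) = 78584 / 22474948 = 0.0035

0.0035


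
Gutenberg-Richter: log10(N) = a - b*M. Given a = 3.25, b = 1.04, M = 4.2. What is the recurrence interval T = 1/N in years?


log10(N) = 3.25 - 1.04*4.2 = -1.118
N = 10^-1.118 = 0.076208
T = 1/N = 1/0.076208 = 13.122 years

13.122


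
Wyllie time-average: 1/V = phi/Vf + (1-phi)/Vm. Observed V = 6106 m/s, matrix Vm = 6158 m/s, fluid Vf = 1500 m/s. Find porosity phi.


1/V - 1/Vm = 1/6106 - 1/6158 = 1.38e-06
1/Vf - 1/Vm = 1/1500 - 1/6158 = 0.00050428
phi = 1.38e-06 / 0.00050428 = 0.0027

0.0027


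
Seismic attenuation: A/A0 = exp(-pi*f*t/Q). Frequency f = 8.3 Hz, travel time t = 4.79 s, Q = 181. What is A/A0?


pi*f*t/Q = pi*8.3*4.79/181 = 0.690057
A/A0 = exp(-0.690057) = 0.501548

0.501548


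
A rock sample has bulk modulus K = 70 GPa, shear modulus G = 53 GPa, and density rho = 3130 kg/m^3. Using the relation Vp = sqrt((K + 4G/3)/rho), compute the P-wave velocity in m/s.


First compute the effective modulus:
K + 4G/3 = 70e9 + 4*53e9/3 = 140666666666.67 Pa
Then divide by density:
140666666666.67 / 3130 = 44941427.0501 Pa/(kg/m^3)
Take the square root:
Vp = sqrt(44941427.0501) = 6703.84 m/s

6703.84


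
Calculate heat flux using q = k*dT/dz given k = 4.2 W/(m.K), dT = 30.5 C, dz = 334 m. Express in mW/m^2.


q = k * dT / dz * 1000
= 4.2 * 30.5 / 334 * 1000
= 0.383533 * 1000
= 383.5329 mW/m^2

383.5329


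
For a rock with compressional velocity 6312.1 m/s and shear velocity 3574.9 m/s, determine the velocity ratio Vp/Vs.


Vp/Vs = 6312.1 / 3574.9
= 1.7657

1.7657


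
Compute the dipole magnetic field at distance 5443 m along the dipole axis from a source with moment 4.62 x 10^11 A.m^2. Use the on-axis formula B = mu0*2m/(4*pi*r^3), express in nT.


m = 4.62 x 10^11 = 462000000000 A.m^2
2m = 924000000000 A.m^2
r^3 = 5443^3 = 161255673307
B = (4pi*10^-7) * 924000000000 / (4*pi * 161255673307) * 1e9
= 1161132.644767 / 2026398554443.79 * 1e9
= 573.0031 nT

573.0031


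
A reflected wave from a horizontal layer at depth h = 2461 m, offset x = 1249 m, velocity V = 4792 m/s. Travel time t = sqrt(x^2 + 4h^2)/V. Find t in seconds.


x^2 + 4h^2 = 1249^2 + 4*2461^2 = 1560001 + 24226084 = 25786085
sqrt(25786085) = 5078.0001
t = 5078.0001 / 4792 = 1.0597 s

1.0597


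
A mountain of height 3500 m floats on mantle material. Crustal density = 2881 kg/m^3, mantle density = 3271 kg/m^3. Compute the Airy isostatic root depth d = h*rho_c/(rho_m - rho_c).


rho_m - rho_c = 3271 - 2881 = 390
d = 3500 * 2881 / 390
= 10083500 / 390
= 25855.13 m

25855.13


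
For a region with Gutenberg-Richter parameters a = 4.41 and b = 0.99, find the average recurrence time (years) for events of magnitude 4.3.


log10(N) = 4.41 - 0.99*4.3 = 0.153
N = 10^0.153 = 1.422329
T = 1/N = 1/1.422329 = 0.7031 years

0.7031


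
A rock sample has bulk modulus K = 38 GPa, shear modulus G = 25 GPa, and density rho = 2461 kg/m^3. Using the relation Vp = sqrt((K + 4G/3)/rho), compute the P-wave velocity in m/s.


First compute the effective modulus:
K + 4G/3 = 38e9 + 4*25e9/3 = 71333333333.33 Pa
Then divide by density:
71333333333.33 / 2461 = 28985507.2464 Pa/(kg/m^3)
Take the square root:
Vp = sqrt(28985507.2464) = 5383.82 m/s

5383.82


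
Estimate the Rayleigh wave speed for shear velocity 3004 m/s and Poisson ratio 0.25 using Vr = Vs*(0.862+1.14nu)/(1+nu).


Numerator factor = 0.862 + 1.14*0.25 = 1.147
Denominator = 1 + 0.25 = 1.25
Vr = 3004 * 1.147 / 1.25 = 2756.47 m/s

2756.47


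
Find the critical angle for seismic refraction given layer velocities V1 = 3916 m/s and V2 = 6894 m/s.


V1/V2 = 3916/6894 = 0.56803
theta_c = arcsin(0.56803) = 34.613 degrees

34.613


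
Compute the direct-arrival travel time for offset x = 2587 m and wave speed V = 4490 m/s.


t = x / V
= 2587 / 4490
= 0.5762 s

0.5762


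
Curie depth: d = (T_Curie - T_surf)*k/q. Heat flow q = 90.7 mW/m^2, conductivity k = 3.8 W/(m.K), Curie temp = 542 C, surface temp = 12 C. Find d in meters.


T_Curie - T_surf = 542 - 12 = 530 C
Convert q to W/m^2: 90.7 mW/m^2 = 0.0907 W/m^2
d = 530 * 3.8 / 0.0907 = 22205.07 m

22205.07


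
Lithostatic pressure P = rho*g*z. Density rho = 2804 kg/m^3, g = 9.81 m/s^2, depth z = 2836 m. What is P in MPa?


P = rho * g * z / 1e6
= 2804 * 9.81 * 2836 / 1e6
= 78010532.64 / 1e6
= 78.0105 MPa

78.0105


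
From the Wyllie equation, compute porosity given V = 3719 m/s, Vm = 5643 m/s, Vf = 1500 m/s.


1/V - 1/Vm = 1/3719 - 1/5643 = 9.168e-05
1/Vf - 1/Vm = 1/1500 - 1/5643 = 0.00048946
phi = 9.168e-05 / 0.00048946 = 0.1873

0.1873


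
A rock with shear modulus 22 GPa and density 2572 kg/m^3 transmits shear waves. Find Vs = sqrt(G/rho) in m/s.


Convert G to Pa: G = 22e9 Pa
Compute G/rho = 22e9 / 2572 = 8553654.7434
Vs = sqrt(8553654.7434) = 2924.66 m/s

2924.66


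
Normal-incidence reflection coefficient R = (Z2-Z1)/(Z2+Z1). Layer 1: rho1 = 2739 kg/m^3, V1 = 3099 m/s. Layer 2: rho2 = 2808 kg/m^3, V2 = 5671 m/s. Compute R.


Z1 = 2739 * 3099 = 8488161
Z2 = 2808 * 5671 = 15924168
R = (15924168 - 8488161) / (15924168 + 8488161) = 7436007 / 24412329 = 0.3046

0.3046


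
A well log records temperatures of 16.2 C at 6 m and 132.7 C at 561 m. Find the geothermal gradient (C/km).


dT = 132.7 - 16.2 = 116.5 C
dz = 561 - 6 = 555 m
gradient = dT/dz * 1000 = 116.5/555 * 1000 = 209.9099 C/km

209.9099


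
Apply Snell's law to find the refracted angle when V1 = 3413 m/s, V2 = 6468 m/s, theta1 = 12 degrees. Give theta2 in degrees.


sin(theta1) = sin(12 deg) = 0.207912
sin(theta2) = V2/V1 * sin(theta1) = 6468/3413 * 0.207912 = 0.394015
theta2 = arcsin(0.394015) = 23.2045 degrees

23.2045


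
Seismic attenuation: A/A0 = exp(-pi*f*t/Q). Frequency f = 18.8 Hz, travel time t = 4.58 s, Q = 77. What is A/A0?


pi*f*t/Q = pi*18.8*4.58/77 = 3.513035
A/A0 = exp(-3.513035) = 0.029806

0.029806


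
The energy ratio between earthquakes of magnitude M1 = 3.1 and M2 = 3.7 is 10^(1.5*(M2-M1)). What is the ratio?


M2 - M1 = 3.7 - 3.1 = 0.6
1.5 * 0.6 = 0.9
ratio = 10^0.9 = 7.94

7.94


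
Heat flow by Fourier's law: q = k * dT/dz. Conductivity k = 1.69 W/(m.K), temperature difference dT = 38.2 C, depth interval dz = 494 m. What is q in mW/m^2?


q = k * dT / dz * 1000
= 1.69 * 38.2 / 494 * 1000
= 0.130684 * 1000
= 130.6842 mW/m^2

130.6842


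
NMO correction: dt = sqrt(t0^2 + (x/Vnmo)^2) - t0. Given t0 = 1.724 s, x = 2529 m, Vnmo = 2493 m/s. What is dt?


x/Vnmo = 2529/2493 = 1.01444
(x/Vnmo)^2 = 1.029089
t0^2 = 2.972176
sqrt(2.972176 + 1.029089) = 2.000316
dt = 2.000316 - 1.724 = 0.276316

0.276316


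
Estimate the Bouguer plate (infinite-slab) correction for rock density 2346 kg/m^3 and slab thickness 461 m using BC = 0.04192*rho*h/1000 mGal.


BC = 0.04192 * rho * h / 1000
= 0.04192 * 2346 * 461 / 1000
= 45.3367 mGal

45.3367


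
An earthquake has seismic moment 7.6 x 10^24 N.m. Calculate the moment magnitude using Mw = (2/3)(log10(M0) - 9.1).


log10(M0) = log10(7.6 x 10^24) = 24.8808
Mw = 2/3 * (24.8808 - 9.1)
= 2/3 * 15.7808
= 10.52

10.52


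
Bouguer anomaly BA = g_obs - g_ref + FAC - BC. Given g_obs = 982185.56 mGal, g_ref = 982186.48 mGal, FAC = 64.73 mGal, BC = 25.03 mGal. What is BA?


BA = g_obs - g_ref + FAC - BC
= 982185.56 - 982186.48 + 64.73 - 25.03
= 38.78 mGal

38.78


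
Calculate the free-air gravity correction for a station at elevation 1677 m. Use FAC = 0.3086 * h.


FAC = 0.3086 * h
= 0.3086 * 1677
= 517.5222 mGal

517.5222


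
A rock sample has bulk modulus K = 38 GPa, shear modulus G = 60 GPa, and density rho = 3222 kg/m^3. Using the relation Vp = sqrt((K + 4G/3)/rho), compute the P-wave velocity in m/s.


First compute the effective modulus:
K + 4G/3 = 38e9 + 4*60e9/3 = 118000000000.0 Pa
Then divide by density:
118000000000.0 / 3222 = 36623215.3942 Pa/(kg/m^3)
Take the square root:
Vp = sqrt(36623215.3942) = 6051.71 m/s

6051.71


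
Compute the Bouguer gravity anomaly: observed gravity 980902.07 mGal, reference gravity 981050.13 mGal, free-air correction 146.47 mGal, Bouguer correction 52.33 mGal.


BA = g_obs - g_ref + FAC - BC
= 980902.07 - 981050.13 + 146.47 - 52.33
= -53.92 mGal

-53.92


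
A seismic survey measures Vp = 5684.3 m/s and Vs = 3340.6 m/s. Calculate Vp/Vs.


Vp/Vs = 5684.3 / 3340.6
= 1.7016

1.7016


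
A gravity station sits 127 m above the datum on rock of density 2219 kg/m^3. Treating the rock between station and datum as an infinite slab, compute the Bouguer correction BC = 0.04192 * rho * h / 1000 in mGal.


BC = 0.04192 * rho * h / 1000
= 0.04192 * 2219 * 127 / 1000
= 11.8136 mGal

11.8136


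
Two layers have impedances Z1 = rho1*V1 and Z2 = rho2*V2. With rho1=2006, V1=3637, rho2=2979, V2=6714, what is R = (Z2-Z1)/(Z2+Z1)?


Z1 = 2006 * 3637 = 7295822
Z2 = 2979 * 6714 = 20001006
R = (20001006 - 7295822) / (20001006 + 7295822) = 12705184 / 27296828 = 0.4654

0.4654


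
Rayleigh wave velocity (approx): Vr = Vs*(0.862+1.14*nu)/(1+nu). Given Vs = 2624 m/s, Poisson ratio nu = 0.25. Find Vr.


Numerator factor = 0.862 + 1.14*0.25 = 1.147
Denominator = 1 + 0.25 = 1.25
Vr = 2624 * 1.147 / 1.25 = 2407.78 m/s

2407.78


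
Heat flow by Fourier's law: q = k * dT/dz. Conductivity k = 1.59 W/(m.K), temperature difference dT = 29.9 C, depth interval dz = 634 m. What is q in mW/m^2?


q = k * dT / dz * 1000
= 1.59 * 29.9 / 634 * 1000
= 0.074986 * 1000
= 74.9858 mW/m^2

74.9858


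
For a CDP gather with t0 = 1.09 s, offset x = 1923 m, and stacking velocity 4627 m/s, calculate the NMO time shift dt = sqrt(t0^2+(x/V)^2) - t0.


x/Vnmo = 1923/4627 = 0.415604
(x/Vnmo)^2 = 0.172727
t0^2 = 1.1881
sqrt(1.1881 + 0.172727) = 1.166545
dt = 1.166545 - 1.09 = 0.076545

0.076545


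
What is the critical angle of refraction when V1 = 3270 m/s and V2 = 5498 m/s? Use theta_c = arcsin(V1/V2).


V1/V2 = 3270/5498 = 0.594762
theta_c = arcsin(0.594762) = 36.4956 degrees

36.4956


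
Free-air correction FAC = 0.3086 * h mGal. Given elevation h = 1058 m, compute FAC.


FAC = 0.3086 * h
= 0.3086 * 1058
= 326.4988 mGal

326.4988


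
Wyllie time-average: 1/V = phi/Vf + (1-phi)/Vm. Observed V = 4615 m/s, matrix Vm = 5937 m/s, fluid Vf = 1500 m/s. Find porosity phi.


1/V - 1/Vm = 1/4615 - 1/5937 = 4.825e-05
1/Vf - 1/Vm = 1/1500 - 1/5937 = 0.00049823
phi = 4.825e-05 / 0.00049823 = 0.0968

0.0968


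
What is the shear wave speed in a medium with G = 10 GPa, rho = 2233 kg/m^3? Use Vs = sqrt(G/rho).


Convert G to Pa: G = 10e9 Pa
Compute G/rho = 10e9 / 2233 = 4478280.3403
Vs = sqrt(4478280.3403) = 2116.19 m/s

2116.19


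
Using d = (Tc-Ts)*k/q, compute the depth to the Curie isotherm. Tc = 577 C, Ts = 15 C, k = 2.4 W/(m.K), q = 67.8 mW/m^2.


T_Curie - T_surf = 577 - 15 = 562 C
Convert q to W/m^2: 67.8 mW/m^2 = 0.0678 W/m^2
d = 562 * 2.4 / 0.0678 = 19893.81 m

19893.81


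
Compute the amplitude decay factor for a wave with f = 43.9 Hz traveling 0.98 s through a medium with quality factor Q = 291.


pi*f*t/Q = pi*43.9*0.98/291 = 0.464459
A/A0 = exp(-0.464459) = 0.628475

0.628475


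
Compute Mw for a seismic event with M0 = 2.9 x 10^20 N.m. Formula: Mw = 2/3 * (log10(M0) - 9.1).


log10(M0) = log10(2.9 x 10^20) = 20.4624
Mw = 2/3 * (20.4624 - 9.1)
= 2/3 * 11.3624
= 7.57

7.57


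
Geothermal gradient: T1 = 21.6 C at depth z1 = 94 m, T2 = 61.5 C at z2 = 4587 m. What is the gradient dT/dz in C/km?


dT = 61.5 - 21.6 = 39.9 C
dz = 4587 - 94 = 4493 m
gradient = dT/dz * 1000 = 39.9/4493 * 1000 = 8.8805 C/km

8.8805


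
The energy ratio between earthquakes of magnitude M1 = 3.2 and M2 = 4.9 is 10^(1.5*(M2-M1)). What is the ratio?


M2 - M1 = 4.9 - 3.2 = 1.7
1.5 * 1.7 = 2.55
ratio = 10^2.55 = 354.81

354.81


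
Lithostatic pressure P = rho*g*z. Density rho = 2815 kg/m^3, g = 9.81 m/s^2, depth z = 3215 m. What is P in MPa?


P = rho * g * z / 1e6
= 2815 * 9.81 * 3215 / 1e6
= 88782707.25 / 1e6
= 88.7827 MPa

88.7827


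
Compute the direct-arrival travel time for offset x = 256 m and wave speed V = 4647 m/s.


t = x / V
= 256 / 4647
= 0.0551 s

0.0551


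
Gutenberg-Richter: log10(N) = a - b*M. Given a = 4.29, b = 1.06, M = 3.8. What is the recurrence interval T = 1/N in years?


log10(N) = 4.29 - 1.06*3.8 = 0.262
N = 10^0.262 = 1.8281
T = 1/N = 1/1.8281 = 0.547 years

0.547


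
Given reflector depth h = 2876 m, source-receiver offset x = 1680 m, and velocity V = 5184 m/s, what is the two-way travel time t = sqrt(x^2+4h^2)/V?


x^2 + 4h^2 = 1680^2 + 4*2876^2 = 2822400 + 33085504 = 35907904
sqrt(35907904) = 5992.3204
t = 5992.3204 / 5184 = 1.1559 s

1.1559


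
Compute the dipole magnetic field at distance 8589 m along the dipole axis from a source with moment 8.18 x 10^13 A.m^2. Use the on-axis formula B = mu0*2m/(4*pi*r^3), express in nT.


m = 8.18 x 10^13 = 81800000000000 A.m^2
2m = 163600000000000 A.m^2
r^3 = 8589^3 = 633618440469
B = (4pi*10^-7) * 163600000000000 / (4*pi * 633618440469) * 1e9
= 205585823.250916 / 7962284151025.73 * 1e9
= 25819.9556 nT

25819.9556


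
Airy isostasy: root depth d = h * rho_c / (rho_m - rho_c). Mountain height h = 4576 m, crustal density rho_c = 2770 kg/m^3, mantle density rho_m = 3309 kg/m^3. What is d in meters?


rho_m - rho_c = 3309 - 2770 = 539
d = 4576 * 2770 / 539
= 12675520 / 539
= 23516.73 m

23516.73


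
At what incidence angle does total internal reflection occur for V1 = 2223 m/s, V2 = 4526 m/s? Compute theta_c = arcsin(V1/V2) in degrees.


V1/V2 = 2223/4526 = 0.491162
theta_c = arcsin(0.491162) = 29.417 degrees

29.417


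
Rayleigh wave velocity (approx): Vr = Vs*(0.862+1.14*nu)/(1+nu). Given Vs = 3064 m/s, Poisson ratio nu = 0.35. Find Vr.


Numerator factor = 0.862 + 1.14*0.35 = 1.261
Denominator = 1 + 0.35 = 1.35
Vr = 3064 * 1.261 / 1.35 = 2862.0 m/s

2862.0


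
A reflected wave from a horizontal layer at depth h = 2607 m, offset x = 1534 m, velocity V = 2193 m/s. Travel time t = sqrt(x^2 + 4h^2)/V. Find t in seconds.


x^2 + 4h^2 = 1534^2 + 4*2607^2 = 2353156 + 27185796 = 29538952
sqrt(29538952) = 5434.9749
t = 5434.9749 / 2193 = 2.4783 s

2.4783


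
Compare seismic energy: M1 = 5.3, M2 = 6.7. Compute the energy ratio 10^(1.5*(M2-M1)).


M2 - M1 = 6.7 - 5.3 = 1.4
1.5 * 1.4 = 2.1
ratio = 10^2.1 = 125.89

125.89


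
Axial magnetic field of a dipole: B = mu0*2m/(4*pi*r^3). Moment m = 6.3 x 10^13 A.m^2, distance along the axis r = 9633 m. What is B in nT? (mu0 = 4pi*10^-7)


m = 6.3 x 10^13 = 63000000000000 A.m^2
2m = 126000000000000 A.m^2
r^3 = 9633^3 = 893891239137
B = (4pi*10^-7) * 126000000000000 / (4*pi * 893891239137) * 1e9
= 158336269.740926 / 11232968599924.3 * 1e9
= 14095.6746 nT

14095.6746


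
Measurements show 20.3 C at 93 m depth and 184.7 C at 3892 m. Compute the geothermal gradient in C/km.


dT = 184.7 - 20.3 = 164.4 C
dz = 3892 - 93 = 3799 m
gradient = dT/dz * 1000 = 164.4/3799 * 1000 = 43.2745 C/km

43.2745


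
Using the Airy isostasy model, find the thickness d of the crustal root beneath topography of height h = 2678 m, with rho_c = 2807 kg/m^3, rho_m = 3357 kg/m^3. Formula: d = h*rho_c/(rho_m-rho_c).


rho_m - rho_c = 3357 - 2807 = 550
d = 2678 * 2807 / 550
= 7517146 / 550
= 13667.54 m

13667.54


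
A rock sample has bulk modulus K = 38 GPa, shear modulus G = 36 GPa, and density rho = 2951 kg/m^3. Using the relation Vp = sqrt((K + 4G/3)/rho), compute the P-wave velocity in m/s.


First compute the effective modulus:
K + 4G/3 = 38e9 + 4*36e9/3 = 86000000000.0 Pa
Then divide by density:
86000000000.0 / 2951 = 29142663.5039 Pa/(kg/m^3)
Take the square root:
Vp = sqrt(29142663.5039) = 5398.39 m/s

5398.39


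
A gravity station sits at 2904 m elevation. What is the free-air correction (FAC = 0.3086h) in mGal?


FAC = 0.3086 * h
= 0.3086 * 2904
= 896.1744 mGal

896.1744


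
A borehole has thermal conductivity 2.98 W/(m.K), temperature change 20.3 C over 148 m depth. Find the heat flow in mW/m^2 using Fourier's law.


q = k * dT / dz * 1000
= 2.98 * 20.3 / 148 * 1000
= 0.408743 * 1000
= 408.7432 mW/m^2

408.7432


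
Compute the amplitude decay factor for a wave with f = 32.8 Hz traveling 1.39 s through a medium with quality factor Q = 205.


pi*f*t/Q = pi*32.8*1.39/205 = 0.69869
A/A0 = exp(-0.69869) = 0.497236

0.497236


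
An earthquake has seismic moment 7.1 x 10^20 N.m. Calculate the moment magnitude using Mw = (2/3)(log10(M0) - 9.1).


log10(M0) = log10(7.1 x 10^20) = 20.8513
Mw = 2/3 * (20.8513 - 9.1)
= 2/3 * 11.7513
= 7.83

7.83


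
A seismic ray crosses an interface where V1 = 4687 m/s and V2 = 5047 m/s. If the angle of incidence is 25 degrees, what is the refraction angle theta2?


sin(theta1) = sin(25 deg) = 0.422618
sin(theta2) = V2/V1 * sin(theta1) = 5047/4687 * 0.422618 = 0.455079
theta2 = arcsin(0.455079) = 27.07 degrees

27.07


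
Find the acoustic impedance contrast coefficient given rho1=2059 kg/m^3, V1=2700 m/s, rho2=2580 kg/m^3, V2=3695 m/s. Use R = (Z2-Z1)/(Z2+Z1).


Z1 = 2059 * 2700 = 5559300
Z2 = 2580 * 3695 = 9533100
R = (9533100 - 5559300) / (9533100 + 5559300) = 3973800 / 15092400 = 0.2633

0.2633


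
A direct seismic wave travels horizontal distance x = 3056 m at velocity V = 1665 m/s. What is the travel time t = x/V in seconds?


t = x / V
= 3056 / 1665
= 1.8354 s

1.8354


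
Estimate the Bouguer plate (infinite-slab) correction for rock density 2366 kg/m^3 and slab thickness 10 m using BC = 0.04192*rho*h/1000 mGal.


BC = 0.04192 * rho * h / 1000
= 0.04192 * 2366 * 10 / 1000
= 0.9918 mGal

0.9918


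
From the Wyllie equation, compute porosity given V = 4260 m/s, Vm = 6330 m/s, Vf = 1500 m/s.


1/V - 1/Vm = 1/4260 - 1/6330 = 7.676e-05
1/Vf - 1/Vm = 1/1500 - 1/6330 = 0.00050869
phi = 7.676e-05 / 0.00050869 = 0.1509

0.1509


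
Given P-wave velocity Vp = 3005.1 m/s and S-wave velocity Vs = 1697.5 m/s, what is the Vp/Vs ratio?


Vp/Vs = 3005.1 / 1697.5
= 1.7703

1.7703


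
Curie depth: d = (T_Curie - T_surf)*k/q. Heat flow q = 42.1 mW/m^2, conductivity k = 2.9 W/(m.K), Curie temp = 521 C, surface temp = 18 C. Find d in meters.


T_Curie - T_surf = 521 - 18 = 503 C
Convert q to W/m^2: 42.1 mW/m^2 = 0.0421 W/m^2
d = 503 * 2.9 / 0.0421 = 34648.46 m

34648.46


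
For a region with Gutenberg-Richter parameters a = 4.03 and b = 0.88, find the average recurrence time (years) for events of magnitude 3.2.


log10(N) = 4.03 - 0.88*3.2 = 1.214
N = 10^1.214 = 16.368165
T = 1/N = 1/16.368165 = 0.0611 years

0.0611


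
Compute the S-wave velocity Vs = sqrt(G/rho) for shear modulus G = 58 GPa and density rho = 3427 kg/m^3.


Convert G to Pa: G = 58e9 Pa
Compute G/rho = 58e9 / 3427 = 16924423.6942
Vs = sqrt(16924423.6942) = 4113.93 m/s

4113.93


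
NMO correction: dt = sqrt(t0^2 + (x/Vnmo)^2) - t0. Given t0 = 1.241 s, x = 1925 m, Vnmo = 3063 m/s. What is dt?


x/Vnmo = 1925/3063 = 0.628469
(x/Vnmo)^2 = 0.394973
t0^2 = 1.540081
sqrt(1.540081 + 0.394973) = 1.391062
dt = 1.391062 - 1.241 = 0.150062

0.150062


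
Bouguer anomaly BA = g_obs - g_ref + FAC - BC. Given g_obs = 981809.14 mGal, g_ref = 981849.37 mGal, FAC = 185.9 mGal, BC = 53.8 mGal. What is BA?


BA = g_obs - g_ref + FAC - BC
= 981809.14 - 981849.37 + 185.9 - 53.8
= 91.87 mGal

91.87


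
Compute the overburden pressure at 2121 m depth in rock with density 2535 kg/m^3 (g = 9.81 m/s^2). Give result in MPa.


P = rho * g * z / 1e6
= 2535 * 9.81 * 2121 / 1e6
= 52745770.35 / 1e6
= 52.7458 MPa

52.7458


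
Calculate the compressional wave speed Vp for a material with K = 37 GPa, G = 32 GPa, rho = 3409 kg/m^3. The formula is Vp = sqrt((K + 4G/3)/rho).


First compute the effective modulus:
K + 4G/3 = 37e9 + 4*32e9/3 = 79666666666.67 Pa
Then divide by density:
79666666666.67 / 3409 = 23369512.0759 Pa/(kg/m^3)
Take the square root:
Vp = sqrt(23369512.0759) = 4834.2 m/s

4834.2


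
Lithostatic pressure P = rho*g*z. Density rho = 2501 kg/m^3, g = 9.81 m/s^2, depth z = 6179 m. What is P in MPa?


P = rho * g * z / 1e6
= 2501 * 9.81 * 6179 / 1e6
= 151600590.99 / 1e6
= 151.6006 MPa

151.6006


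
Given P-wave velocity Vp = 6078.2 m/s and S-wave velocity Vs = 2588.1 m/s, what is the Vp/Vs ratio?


Vp/Vs = 6078.2 / 2588.1
= 2.3485

2.3485


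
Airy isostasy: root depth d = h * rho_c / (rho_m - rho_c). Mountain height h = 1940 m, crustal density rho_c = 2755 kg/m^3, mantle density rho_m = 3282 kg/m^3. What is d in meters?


rho_m - rho_c = 3282 - 2755 = 527
d = 1940 * 2755 / 527
= 5344700 / 527
= 10141.75 m

10141.75


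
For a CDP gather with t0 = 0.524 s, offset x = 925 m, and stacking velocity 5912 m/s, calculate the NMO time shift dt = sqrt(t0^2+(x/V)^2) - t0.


x/Vnmo = 925/5912 = 0.156461
(x/Vnmo)^2 = 0.02448
t0^2 = 0.274576
sqrt(0.274576 + 0.02448) = 0.54686
dt = 0.54686 - 0.524 = 0.02286

0.02286


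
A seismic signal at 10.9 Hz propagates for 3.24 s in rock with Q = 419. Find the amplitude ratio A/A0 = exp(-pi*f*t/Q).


pi*f*t/Q = pi*10.9*3.24/419 = 0.264794
A/A0 = exp(-0.264794) = 0.767364

0.767364


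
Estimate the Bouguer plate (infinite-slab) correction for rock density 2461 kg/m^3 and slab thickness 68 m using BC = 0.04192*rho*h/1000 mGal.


BC = 0.04192 * rho * h / 1000
= 0.04192 * 2461 * 68 / 1000
= 7.0152 mGal

7.0152


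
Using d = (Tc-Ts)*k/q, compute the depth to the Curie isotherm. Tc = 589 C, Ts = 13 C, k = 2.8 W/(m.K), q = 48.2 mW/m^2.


T_Curie - T_surf = 589 - 13 = 576 C
Convert q to W/m^2: 48.2 mW/m^2 = 0.0482 W/m^2
d = 576 * 2.8 / 0.0482 = 33460.58 m

33460.58


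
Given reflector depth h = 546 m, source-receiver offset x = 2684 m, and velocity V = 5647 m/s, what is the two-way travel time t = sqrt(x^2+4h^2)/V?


x^2 + 4h^2 = 2684^2 + 4*546^2 = 7203856 + 1192464 = 8396320
sqrt(8396320) = 2897.6404
t = 2897.6404 / 5647 = 0.5131 s

0.5131


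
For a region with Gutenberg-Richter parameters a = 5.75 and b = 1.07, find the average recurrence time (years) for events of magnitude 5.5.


log10(N) = 5.75 - 1.07*5.5 = -0.135
N = 10^-0.135 = 0.732825
T = 1/N = 1/0.732825 = 1.3646 years

1.3646


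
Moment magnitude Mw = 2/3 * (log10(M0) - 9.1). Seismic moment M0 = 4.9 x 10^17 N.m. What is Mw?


log10(M0) = log10(4.9 x 10^17) = 17.6902
Mw = 2/3 * (17.6902 - 9.1)
= 2/3 * 8.5902
= 5.73

5.73


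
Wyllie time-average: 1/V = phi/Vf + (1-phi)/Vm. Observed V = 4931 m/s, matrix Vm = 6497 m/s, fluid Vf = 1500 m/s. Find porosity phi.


1/V - 1/Vm = 1/4931 - 1/6497 = 4.888e-05
1/Vf - 1/Vm = 1/1500 - 1/6497 = 0.00051275
phi = 4.888e-05 / 0.00051275 = 0.0953

0.0953


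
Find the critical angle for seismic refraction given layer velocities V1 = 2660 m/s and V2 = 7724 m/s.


V1/V2 = 2660/7724 = 0.344381
theta_c = arcsin(0.344381) = 20.144 degrees

20.144


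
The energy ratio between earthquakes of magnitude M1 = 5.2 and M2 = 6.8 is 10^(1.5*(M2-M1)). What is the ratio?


M2 - M1 = 6.8 - 5.2 = 1.6
1.5 * 1.6 = 2.4
ratio = 10^2.4 = 251.19

251.19


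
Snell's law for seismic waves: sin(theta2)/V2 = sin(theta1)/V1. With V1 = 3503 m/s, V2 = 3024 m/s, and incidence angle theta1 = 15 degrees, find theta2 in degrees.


sin(theta1) = sin(15 deg) = 0.258819
sin(theta2) = V2/V1 * sin(theta1) = 3024/3503 * 0.258819 = 0.223428
theta2 = arcsin(0.223428) = 12.9105 degrees

12.9105


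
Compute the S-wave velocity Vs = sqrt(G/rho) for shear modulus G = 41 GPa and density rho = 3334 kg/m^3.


Convert G to Pa: G = 41e9 Pa
Compute G/rho = 41e9 / 3334 = 12297540.4919
Vs = sqrt(12297540.4919) = 3506.78 m/s

3506.78


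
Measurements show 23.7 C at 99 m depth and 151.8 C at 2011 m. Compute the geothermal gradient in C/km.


dT = 151.8 - 23.7 = 128.1 C
dz = 2011 - 99 = 1912 m
gradient = dT/dz * 1000 = 128.1/1912 * 1000 = 66.9979 C/km

66.9979


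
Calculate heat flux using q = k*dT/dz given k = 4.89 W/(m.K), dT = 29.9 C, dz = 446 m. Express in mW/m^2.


q = k * dT / dz * 1000
= 4.89 * 29.9 / 446 * 1000
= 0.327827 * 1000
= 327.8274 mW/m^2

327.8274


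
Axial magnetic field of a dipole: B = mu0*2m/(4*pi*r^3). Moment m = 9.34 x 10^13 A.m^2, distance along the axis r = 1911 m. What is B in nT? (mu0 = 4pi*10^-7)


m = 9.34 x 10^13 = 93400000000000 A.m^2
2m = 186800000000000 A.m^2
r^3 = 1911^3 = 6978821031
B = (4pi*10^-7) * 186800000000000 / (4*pi * 6978821031) * 1e9
= 234739803.076229 / 87698451526.83 * 1e9
= 2676669.8726 nT

2676669.8726


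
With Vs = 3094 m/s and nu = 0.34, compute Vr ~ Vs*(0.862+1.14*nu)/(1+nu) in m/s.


Numerator factor = 0.862 + 1.14*0.34 = 1.2496
Denominator = 1 + 0.34 = 1.34
Vr = 3094 * 1.2496 / 1.34 = 2885.27 m/s

2885.27


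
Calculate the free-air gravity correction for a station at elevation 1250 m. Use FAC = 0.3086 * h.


FAC = 0.3086 * h
= 0.3086 * 1250
= 385.75 mGal

385.75


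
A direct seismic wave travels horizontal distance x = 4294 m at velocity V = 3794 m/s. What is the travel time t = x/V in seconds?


t = x / V
= 4294 / 3794
= 1.1318 s

1.1318


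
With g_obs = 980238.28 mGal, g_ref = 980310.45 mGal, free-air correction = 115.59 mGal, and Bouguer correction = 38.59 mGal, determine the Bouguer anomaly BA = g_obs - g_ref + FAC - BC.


BA = g_obs - g_ref + FAC - BC
= 980238.28 - 980310.45 + 115.59 - 38.59
= 4.83 mGal

4.83


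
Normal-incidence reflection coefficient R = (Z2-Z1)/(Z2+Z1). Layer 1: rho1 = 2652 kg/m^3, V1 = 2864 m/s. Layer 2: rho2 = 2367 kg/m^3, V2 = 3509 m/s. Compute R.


Z1 = 2652 * 2864 = 7595328
Z2 = 2367 * 3509 = 8305803
R = (8305803 - 7595328) / (8305803 + 7595328) = 710475 / 15901131 = 0.0447

0.0447


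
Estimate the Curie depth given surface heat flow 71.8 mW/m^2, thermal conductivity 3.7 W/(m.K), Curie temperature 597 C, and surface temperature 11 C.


T_Curie - T_surf = 597 - 11 = 586 C
Convert q to W/m^2: 71.8 mW/m^2 = 0.0718 W/m^2
d = 586 * 3.7 / 0.0718 = 30197.77 m

30197.77


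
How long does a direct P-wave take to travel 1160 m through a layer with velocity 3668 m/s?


t = x / V
= 1160 / 3668
= 0.3162 s

0.3162


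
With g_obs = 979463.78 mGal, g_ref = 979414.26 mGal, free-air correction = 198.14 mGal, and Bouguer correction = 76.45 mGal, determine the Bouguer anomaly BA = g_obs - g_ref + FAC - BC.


BA = g_obs - g_ref + FAC - BC
= 979463.78 - 979414.26 + 198.14 - 76.45
= 171.21 mGal

171.21


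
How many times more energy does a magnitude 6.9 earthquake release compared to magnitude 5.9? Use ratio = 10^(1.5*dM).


M2 - M1 = 6.9 - 5.9 = 1.0
1.5 * 1.0 = 1.5
ratio = 10^1.5 = 31.62

31.62


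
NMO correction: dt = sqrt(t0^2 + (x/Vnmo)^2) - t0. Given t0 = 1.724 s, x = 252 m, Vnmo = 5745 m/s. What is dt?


x/Vnmo = 252/5745 = 0.043864
(x/Vnmo)^2 = 0.001924
t0^2 = 2.972176
sqrt(2.972176 + 0.001924) = 1.724558
dt = 1.724558 - 1.724 = 0.000558

5.580000e-04
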